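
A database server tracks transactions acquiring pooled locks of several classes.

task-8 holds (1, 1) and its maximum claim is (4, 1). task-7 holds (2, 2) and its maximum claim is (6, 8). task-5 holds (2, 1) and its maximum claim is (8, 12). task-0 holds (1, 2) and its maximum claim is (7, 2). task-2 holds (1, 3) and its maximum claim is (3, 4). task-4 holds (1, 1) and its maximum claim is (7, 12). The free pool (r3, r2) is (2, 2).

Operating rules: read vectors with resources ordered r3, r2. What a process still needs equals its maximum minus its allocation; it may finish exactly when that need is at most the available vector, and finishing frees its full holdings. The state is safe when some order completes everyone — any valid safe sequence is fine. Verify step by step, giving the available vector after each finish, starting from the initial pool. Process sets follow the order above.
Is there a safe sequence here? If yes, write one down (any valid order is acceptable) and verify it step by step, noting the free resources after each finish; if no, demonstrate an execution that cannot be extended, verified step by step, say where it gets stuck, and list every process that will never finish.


UNSAFE.
Key observation: even finishing task-2, task-8, task-7, task-0 leaves just (7, 10) free — too little r2 for any of the remaining processes.
A maximal execution: task-2, task-8, task-7, task-0 — then nothing else fits. Verifying each step:
  pool = (2, 2)
  run task-2 (needs (2, 1), free (2, 2)); after release of (1, 3) the pool is (3, 5)
  run task-8 (needs (3, 0), free (3, 5)); after release of (1, 1) the pool is (4, 6)
  run task-7 (needs (4, 6), free (4, 6)); after release of (2, 2) the pool is (6, 8)
  run task-0 (needs (6, 0), free (6, 8)); after release of (1, 2) the pool is (7, 10)
  blocked: task-5 wants (6, 11), pool (7, 10) — not enough r2
  blocked: task-4 wants (6, 11), pool (7, 10) — not enough r2
Permanently blocked: task-5 and task-4.


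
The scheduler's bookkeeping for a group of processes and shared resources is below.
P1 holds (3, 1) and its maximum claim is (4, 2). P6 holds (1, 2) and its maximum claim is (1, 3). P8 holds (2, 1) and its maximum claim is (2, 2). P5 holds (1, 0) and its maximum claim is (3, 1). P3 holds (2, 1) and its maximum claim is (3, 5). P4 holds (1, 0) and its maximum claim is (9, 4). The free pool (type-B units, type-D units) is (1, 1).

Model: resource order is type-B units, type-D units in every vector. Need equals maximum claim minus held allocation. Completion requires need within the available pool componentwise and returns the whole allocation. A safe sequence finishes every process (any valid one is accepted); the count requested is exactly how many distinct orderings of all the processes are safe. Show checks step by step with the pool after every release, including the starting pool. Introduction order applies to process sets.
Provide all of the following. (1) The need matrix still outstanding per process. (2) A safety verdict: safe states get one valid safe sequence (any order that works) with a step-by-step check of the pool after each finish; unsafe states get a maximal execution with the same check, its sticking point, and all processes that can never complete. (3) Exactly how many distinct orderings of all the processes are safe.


(1) Remaining need (order type-B units, type-D units):
  P1: (1, 1)
  P6: (0, 1)
  P8: (0, 1)
  P5: (2, 1)
  P3: (1, 4)
  P4: (8, 4)
(2) SAFE — a valid safe sequence is P1, P6, P3, P5, P8, P4.
Key observation: the first exact fit in this order is P1 — it needs (1, 1) with (1, 1) free, meeting a requested resource to the last unit.
Check, step by step:
  pool = (1, 1)
  P1 needs (1, 1) <= (1, 1) -> finishes; pool += (3, 1) = (4, 2)
  P6 needs (0, 1) <= (4, 2) -> finishes; pool += (1, 2) = (5, 4)
  P3 needs (1, 4) <= (5, 4) -> finishes; pool += (2, 1) = (7, 5)
  P5 needs (2, 1) <= (7, 5) -> finishes; pool += (1, 0) = (8, 5)
  P8 needs (0, 1) <= (8, 5) -> finishes; pool += (2, 1) = (10, 6)
  P4 needs (8, 4) <= (10, 6) -> finishes; pool += (1, 0) = (11, 6)
(3) Exactly 74 of the possible complete orderings are safe sequences.


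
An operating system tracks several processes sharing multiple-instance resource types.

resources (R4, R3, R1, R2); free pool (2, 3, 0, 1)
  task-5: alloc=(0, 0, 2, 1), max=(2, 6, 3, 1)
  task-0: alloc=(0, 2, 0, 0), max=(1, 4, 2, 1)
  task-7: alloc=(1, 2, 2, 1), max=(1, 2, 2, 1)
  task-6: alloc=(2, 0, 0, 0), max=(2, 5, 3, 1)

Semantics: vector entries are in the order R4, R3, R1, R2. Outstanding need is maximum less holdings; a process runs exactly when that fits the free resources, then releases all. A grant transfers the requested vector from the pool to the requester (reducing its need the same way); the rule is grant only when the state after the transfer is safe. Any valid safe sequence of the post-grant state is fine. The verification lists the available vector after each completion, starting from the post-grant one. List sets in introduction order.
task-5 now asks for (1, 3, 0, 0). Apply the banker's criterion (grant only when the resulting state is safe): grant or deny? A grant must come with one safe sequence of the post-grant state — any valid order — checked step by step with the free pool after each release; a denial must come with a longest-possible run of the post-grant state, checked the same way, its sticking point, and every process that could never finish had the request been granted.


GRANT: granting preserves safety; a valid post-grant sequence is task-7, task-0, task-5, task-6.
Key observation: the grant leaves (1, 0, 0, 1) free — enough for task-7, whose release restarts the cascade.
Check on the post-grant state, step by step:
  pool = (1, 0, 0, 1)
  task-7: need (0, 0, 0, 0) fits (1, 0, 0, 1); releases (1, 2, 2, 1), pool now (2, 2, 2, 2)
  task-0: need (1, 2, 2, 1) fits (2, 2, 2, 2); releases (0, 2, 0, 0), pool now (2, 4, 2, 2)
  task-5: need (1, 3, 1, 0) fits (2, 4, 2, 2); releases (1, 3, 2, 1), pool now (3, 7, 4, 3)
  task-6: need (0, 5, 3, 1) fits (3, 7, 4, 3); releases (2, 0, 0, 0), pool now (5, 7, 4, 3)


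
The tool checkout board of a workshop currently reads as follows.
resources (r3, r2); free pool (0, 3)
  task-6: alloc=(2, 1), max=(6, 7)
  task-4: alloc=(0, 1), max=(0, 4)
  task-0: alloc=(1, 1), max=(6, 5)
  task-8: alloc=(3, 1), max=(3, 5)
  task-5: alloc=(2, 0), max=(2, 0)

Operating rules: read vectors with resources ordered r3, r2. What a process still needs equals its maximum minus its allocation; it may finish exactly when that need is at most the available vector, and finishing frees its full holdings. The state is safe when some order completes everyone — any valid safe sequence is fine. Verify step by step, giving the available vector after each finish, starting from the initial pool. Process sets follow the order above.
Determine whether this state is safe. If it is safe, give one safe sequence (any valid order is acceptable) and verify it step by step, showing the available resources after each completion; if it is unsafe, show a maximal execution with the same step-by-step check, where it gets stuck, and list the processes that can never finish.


The state is SAFE; one workable sequence: task-4, task-8, task-5, task-0, task-6.
Key observation: task-4 is the earliest step where a requested resource binds exactly: need (0, 3), pool (0, 3) at its turn.
Check, step by step:
  pool = (0, 3)
  run task-4 (needs (0, 3), free (0, 3)); after release of (0, 1) the pool is (0, 4)
  run task-8 (needs (0, 4), free (0, 4)); after release of (3, 1) the pool is (3, 5)
  run task-5 (needs (0, 0), free (3, 5)); after release of (2, 0) the pool is (5, 5)
  run task-0 (needs (5, 4), free (5, 5)); after release of (1, 1) the pool is (6, 6)
  run task-6 (needs (4, 6), free (6, 6)); after release of (2, 1) the pool is (8, 7)


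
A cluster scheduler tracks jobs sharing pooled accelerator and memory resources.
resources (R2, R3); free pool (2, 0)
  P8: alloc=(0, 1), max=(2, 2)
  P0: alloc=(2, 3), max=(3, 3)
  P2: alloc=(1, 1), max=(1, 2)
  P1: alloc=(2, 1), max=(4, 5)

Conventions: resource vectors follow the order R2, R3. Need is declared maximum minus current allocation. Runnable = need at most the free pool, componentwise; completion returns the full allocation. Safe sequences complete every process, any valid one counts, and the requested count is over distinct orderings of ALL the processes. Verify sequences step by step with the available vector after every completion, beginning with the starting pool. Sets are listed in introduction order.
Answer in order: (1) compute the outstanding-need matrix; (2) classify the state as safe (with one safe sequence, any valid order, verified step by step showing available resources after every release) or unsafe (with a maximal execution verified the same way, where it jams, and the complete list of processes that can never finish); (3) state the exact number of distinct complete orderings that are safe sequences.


(1) Remaining need (order R2, R3):
  P8: (2, 1)
  P0: (1, 0)
  P2: (0, 1)
  P1: (2, 4)
(2) SAFE, for example via the order P0, P8, P2, P1.
Key observation: nothing binds to the last unit here — the tightest requested-resource margin is 1, first seen at P0 ((1, 0) against (2, 0)).
Walking it through:
  pool = (2, 0)
  P0 needs (1, 0) <= (2, 0) -> finishes; pool += (2, 3) = (4, 3)
  P8 needs (2, 1) <= (4, 3) -> finishes; pool += (0, 1) = (4, 4)
  P2 needs (0, 1) <= (4, 4) -> finishes; pool += (1, 1) = (5, 5)
  P1 needs (2, 4) <= (5, 5) -> finishes; pool += (2, 1) = (7, 6)
(3) Precisely 4 of the possible complete orderings are safe sequences.


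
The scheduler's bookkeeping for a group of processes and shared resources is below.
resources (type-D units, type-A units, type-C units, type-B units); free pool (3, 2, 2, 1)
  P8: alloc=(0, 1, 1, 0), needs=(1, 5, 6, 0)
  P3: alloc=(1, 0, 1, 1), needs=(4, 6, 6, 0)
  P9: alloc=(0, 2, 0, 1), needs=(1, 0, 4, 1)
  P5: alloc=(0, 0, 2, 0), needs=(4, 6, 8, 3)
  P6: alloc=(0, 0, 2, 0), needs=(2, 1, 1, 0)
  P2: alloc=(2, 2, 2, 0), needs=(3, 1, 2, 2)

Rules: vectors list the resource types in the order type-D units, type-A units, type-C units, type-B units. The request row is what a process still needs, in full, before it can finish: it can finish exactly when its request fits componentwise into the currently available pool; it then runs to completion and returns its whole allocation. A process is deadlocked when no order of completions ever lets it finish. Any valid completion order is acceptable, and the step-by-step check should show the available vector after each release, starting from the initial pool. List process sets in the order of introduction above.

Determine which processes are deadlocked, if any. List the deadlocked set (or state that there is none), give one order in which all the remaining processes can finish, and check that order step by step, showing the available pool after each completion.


Nothing here is deadlocked.
Key observation: beginning at P6, releases accumulate fast enough that every process eventually fits.
One completion order for the rest: P6, P9, P2, P8, P3, P5. Step-by-step check:
  pool = (3, 2, 2, 1)
  P6 needs (2, 1, 1, 0) <= (3, 2, 2, 1) -> finishes; pool += (0, 0, 2, 0) = (3, 2, 4, 1)
  P9 needs (1, 0, 4, 1) <= (3, 2, 4, 1) -> finishes; pool += (0, 2, 0, 1) = (3, 4, 4, 2)
  P2 needs (3, 1, 2, 2) <= (3, 4, 4, 2) -> finishes; pool += (2, 2, 2, 0) = (5, 6, 6, 2)
  P8 needs (1, 5, 6, 0) <= (5, 6, 6, 2) -> finishes; pool += (0, 1, 1, 0) = (5, 7, 7, 2)
  P3 needs (4, 6, 6, 0) <= (5, 7, 7, 2) -> finishes; pool += (1, 0, 1, 1) = (6, 7, 8, 3)
  P5 needs (4, 6, 8, 3) <= (6, 7, 8, 3) -> finishes; pool += (0, 0, 2, 0) = (6, 7, 10, 3)


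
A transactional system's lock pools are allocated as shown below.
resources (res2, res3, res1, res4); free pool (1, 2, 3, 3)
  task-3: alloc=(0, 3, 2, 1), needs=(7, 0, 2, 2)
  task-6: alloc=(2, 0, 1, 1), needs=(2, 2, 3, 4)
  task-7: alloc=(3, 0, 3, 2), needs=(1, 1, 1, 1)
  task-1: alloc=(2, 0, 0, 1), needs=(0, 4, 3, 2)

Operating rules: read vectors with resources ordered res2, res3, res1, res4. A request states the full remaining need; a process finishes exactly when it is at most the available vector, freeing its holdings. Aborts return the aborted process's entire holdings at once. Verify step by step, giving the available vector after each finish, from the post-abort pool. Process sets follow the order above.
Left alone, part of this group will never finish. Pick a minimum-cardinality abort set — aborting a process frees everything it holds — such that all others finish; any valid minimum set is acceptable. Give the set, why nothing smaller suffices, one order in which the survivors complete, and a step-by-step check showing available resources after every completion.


Abort task-1.
Key observation: task-3 was stuck for good until task-1 gave back (2, 0, 0, 1); in the order shown it finishes at step 3.
No smaller set exists: with zero aborts the deadlock remains.
Survivors finish in the order: task-7, task-6, task-3. Verifying each step (pool after the aborts first):
  pool = (3, 2, 3, 4)
  task-7: need (1, 1, 1, 1) fits (3, 2, 3, 4); releases (3, 0, 3, 2), pool now (6, 2, 6, 6)
  task-6: need (2, 2, 3, 4) fits (6, 2, 6, 6); releases (2, 0, 1, 1), pool now (8, 2, 7, 7)
  task-3: need (7, 0, 2, 2) fits (8, 2, 7, 7); releases (0, 3, 2, 1), pool now (8, 5, 9, 8)


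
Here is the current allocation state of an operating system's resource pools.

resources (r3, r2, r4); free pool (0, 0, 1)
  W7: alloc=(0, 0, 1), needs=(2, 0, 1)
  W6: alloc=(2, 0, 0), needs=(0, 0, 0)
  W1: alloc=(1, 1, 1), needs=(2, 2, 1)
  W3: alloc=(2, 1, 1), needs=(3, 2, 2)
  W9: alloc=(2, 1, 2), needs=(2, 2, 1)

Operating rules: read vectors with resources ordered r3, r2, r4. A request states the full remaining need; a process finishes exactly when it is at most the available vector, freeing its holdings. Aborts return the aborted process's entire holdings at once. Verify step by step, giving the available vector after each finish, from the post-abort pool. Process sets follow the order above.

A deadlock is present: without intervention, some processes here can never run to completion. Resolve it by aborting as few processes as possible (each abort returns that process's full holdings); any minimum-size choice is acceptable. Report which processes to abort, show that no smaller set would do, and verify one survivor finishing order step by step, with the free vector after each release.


The answer: abort W1 and W3.
Key observation: W9 had no path to completion before; after the abort of W1 and W3 ((3, 2, 2) returned), step 1 is where it fits.
Minimality, checking each single-abort alternative: W7 alone leaves W1 blocked (short on r2); W6 alone leaves W1 blocked (short on r2); W1 alone leaves W3 blocked (short on r2); W3 alone leaves W1 blocked (short on r2); W9 alone leaves W1 blocked (short on r2).
The survivors complete as W9, W7, W6. Verifying each step (starting from the post-abort pool):
  pool = (3, 2, 3)
  run W9 (needs (2, 2, 1), free (3, 2, 3)); after release of (2, 1, 2) the pool is (5, 3, 5)
  run W7 (needs (2, 0, 1), free (5, 3, 5)); after release of (0, 0, 1) the pool is (5, 3, 6)
  run W6 (needs (0, 0, 0), free (5, 3, 6)); after release of (2, 0, 0) the pool is (7, 3, 6)


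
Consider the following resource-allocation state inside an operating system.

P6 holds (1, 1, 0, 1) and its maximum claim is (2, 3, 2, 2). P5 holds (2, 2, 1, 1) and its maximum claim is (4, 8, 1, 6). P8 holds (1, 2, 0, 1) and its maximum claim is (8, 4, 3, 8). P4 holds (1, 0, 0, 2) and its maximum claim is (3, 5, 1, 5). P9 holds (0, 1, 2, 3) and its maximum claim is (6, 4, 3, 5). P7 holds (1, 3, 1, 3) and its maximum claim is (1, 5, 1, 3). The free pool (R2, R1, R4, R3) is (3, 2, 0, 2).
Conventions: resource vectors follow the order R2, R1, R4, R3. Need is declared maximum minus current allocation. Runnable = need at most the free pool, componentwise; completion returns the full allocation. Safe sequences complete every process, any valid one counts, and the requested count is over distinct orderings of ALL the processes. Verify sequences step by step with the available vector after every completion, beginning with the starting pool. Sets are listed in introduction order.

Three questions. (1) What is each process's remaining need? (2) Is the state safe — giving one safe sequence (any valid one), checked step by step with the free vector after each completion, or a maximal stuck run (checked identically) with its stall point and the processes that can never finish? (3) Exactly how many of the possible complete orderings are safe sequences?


(1) Need matrix, components ordered R2, R1, R4, R3:
  P6: (1, 2, 2, 1)
  P5: (2, 6, 0, 5)
  P8: (7, 2, 3, 7)
  P4: (2, 5, 1, 3)
  P9: (6, 3, 1, 2)
  P7: (0, 2, 0, 0)
(2) The state is UNSAFE.
Key observation: after P7, P4 the pool peaks at (5, 5, 1, 7), and each blocked process is short somewhere: P6 on R4; P5 on R1; P8 on R2, R4; P9 on R2.
A maximal execution: P7, P4 — then nothing else fits. Verifying each step:
  pool = (3, 2, 0, 2)
  P7: need (0, 2, 0, 0) fits (3, 2, 0, 2); releases (1, 3, 1, 3), pool now (4, 5, 1, 5)
  P4: need (2, 5, 1, 3) fits (4, 5, 1, 5); releases (1, 0, 0, 2), pool now (5, 5, 1, 7)
  P6 cannot run: need (1, 2, 2, 1) vs free (5, 5, 1, 7) (insufficient R4)
  P5 cannot run: need (2, 6, 0, 5) vs free (5, 5, 1, 7) (insufficient R1)
  P8 cannot run: need (7, 2, 3, 7) vs free (5, 5, 1, 7) (insufficient R2 and R4)
  P9 cannot run: need (6, 3, 1, 2) vs free (5, 5, 1, 7) (insufficient R2)
Never able to finish: P6, P5, P8 and P9.
(3) Precisely 0 of the possible complete orderings are safe sequences.


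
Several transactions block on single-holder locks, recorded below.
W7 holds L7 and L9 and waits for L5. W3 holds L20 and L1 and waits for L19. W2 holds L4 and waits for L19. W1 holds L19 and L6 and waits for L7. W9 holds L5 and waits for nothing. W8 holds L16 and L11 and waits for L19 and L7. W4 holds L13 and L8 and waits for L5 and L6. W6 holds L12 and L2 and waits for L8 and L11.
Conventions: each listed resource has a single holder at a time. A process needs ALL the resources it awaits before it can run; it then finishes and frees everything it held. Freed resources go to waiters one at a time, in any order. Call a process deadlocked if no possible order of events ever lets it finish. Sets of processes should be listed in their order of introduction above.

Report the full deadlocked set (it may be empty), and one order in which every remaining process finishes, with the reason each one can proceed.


The deadlocked set is empty.
Key observation: there is no circular wait here — follow any chain and it reaches a process that is free to run now.
A valid finishing order for the others: W9, W7, W1, W2, W4, W3, W8, W6.
Verifying each step:
  run W9 (it waits on nothing); releases L5
  W7: everything it awaited (L5) is free; runs, freeing L7 and L9
  W1: everything it awaited (L7) is free; runs, freeing L19 and L6
  W2: everything it awaited (L19) is free; runs, freeing L4
  W4: everything it awaited (L5 and L6) is free; runs, freeing L13 and L8
  W3: everything it awaited (L19) is free; runs, freeing L20 and L1
  W8: everything it awaited (L19 and L7) is free; runs, freeing L16 and L11
  W6: everything it awaited (L8 and L11) is free; runs, freeing L12 and L2


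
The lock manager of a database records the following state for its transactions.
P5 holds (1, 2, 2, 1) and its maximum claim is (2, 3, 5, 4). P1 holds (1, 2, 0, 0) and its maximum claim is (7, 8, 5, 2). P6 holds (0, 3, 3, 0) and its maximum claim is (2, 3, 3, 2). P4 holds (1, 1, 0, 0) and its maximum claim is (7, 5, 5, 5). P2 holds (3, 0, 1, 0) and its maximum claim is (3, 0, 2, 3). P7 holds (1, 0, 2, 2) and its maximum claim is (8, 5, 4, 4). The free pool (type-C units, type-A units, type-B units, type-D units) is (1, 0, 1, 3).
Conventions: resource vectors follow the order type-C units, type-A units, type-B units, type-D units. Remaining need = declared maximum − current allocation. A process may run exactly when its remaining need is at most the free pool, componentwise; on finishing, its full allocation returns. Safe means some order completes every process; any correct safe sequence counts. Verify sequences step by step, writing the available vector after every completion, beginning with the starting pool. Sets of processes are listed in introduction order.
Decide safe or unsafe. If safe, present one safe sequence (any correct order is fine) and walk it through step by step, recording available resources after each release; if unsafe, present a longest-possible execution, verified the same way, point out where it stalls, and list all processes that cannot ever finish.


UNSAFE.
Key observation: after P2, P6, P5 complete, (5, 5, 7, 4) is the best the pool ever gets, yet each leftover process wants more type-C units.
The run P2, P6, P5 cannot be extended any further. Step-by-step check:
  pool = (1, 0, 1, 3)
  P2 needs (0, 0, 1, 3) <= (1, 0, 1, 3) -> finishes; pool += (3, 0, 1, 0) = (4, 0, 2, 3)
  P6 needs (2, 0, 0, 2) <= (4, 0, 2, 3) -> finishes; pool += (0, 3, 3, 0) = (4, 3, 5, 3)
  P5 needs (1, 1, 3, 3) <= (4, 3, 5, 3) -> finishes; pool += (1, 2, 2, 1) = (5, 5, 7, 4)
  P1 cannot run: need (6, 6, 5, 2) vs free (5, 5, 7, 4) (insufficient type-C units and type-A units)
  P4 cannot run: need (6, 4, 5, 5) vs free (5, 5, 7, 4) (insufficient type-C units and type-D units)
  P7 cannot run: need (7, 5, 2, 2) vs free (5, 5, 7, 4) (insufficient type-C units)
Permanently blocked: P1, P4 and P7.


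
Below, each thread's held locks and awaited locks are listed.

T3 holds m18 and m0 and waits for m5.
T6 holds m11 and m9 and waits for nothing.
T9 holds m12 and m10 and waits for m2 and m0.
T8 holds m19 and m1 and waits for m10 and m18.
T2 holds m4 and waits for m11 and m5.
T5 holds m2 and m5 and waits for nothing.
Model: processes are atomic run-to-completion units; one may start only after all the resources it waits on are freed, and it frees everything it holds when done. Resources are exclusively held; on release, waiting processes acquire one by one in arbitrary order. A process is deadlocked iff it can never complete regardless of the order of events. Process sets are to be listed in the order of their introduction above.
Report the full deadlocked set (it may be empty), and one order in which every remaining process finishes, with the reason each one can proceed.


Nothing here is deadlocked.
Key observation: there is no circular wait here — follow any chain and it reaches a process that is free to run now.
A valid finishing order for the others: T6, T5, T2, T3, T9, T8.
Walking it through:
  run T6 (it waits on nothing); releases m11 and m9
  run T5 (it waits on nothing); releases m2 and m5
  T2 waits on m11 and m5 — all released -> runs and releases m4
  T3 waits on m5 — all released -> runs and releases m18 and m0
  T9 waits on m2 and m0 — all released -> runs and releases m12 and m10
  T8 waits on m10 and m18 — all released -> runs and releases m19 and m1


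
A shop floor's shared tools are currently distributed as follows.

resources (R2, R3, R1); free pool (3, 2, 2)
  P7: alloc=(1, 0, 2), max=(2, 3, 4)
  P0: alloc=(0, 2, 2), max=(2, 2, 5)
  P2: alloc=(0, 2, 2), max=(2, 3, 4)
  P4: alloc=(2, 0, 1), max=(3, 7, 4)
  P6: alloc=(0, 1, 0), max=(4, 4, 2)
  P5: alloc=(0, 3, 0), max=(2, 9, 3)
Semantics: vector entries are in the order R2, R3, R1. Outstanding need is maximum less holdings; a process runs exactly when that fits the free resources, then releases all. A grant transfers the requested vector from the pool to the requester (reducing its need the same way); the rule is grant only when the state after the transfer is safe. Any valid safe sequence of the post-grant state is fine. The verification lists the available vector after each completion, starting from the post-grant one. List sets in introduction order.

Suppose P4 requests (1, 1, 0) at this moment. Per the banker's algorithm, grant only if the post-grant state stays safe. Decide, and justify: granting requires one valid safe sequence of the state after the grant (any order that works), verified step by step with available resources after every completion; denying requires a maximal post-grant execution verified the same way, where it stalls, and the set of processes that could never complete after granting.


DENY: after the grant no complete ordering would exist.
Key observation: after P2, P0, P7 the pool peaks at (3, 5, 8), and each blocked process is short somewhere: P4 on R3; P6 on R2; P5 on R3.
Pretend the grant happened; the run P2, P0, P7 goes as far as possible. Step-by-step check:
  pool = (2, 1, 2)
  P2 needs (2, 1, 2) <= (2, 1, 2) -> finishes; pool += (0, 2, 2) = (2, 3, 4)
  P0 needs (2, 0, 3) <= (2, 3, 4) -> finishes; pool += (0, 2, 2) = (2, 5, 6)
  P7 needs (1, 3, 2) <= (2, 5, 6) -> finishes; pool += (1, 0, 2) = (3, 5, 8)
  blocked: P4 wants (0, 6, 3), pool (3, 5, 8) — not enough R3
  blocked: P6 wants (4, 3, 2), pool (3, 5, 8) — not enough R2
  blocked: P5 wants (2, 6, 3), pool (3, 5, 8) — not enough R3
Processes that could never finish after the grant: P4, P6 and P5.


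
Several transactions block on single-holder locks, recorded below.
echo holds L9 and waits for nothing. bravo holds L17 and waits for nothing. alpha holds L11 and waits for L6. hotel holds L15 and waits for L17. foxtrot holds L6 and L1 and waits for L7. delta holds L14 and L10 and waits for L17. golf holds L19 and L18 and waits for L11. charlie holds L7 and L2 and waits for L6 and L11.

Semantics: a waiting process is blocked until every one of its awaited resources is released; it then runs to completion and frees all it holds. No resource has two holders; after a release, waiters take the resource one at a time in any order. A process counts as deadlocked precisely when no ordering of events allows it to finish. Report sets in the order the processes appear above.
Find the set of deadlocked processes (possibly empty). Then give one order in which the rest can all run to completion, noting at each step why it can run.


Deadlocked: alpha, foxtrot, golf and charlie.
Key observation: the loop alpha -> foxtrot -> charlie -> alpha blocks itself forever; golf waits into the deadlock from upstream.
One completion order for the rest: bravo, delta, hotel, echo.
Verifying each step:
  run bravo (it waits on nothing); releases L17
  delta: everything it awaited (L17) is free; runs, freeing L14 and L10
  hotel: everything it awaited (L17) is free; runs, freeing L15
  run echo (it waits on nothing); releases L9


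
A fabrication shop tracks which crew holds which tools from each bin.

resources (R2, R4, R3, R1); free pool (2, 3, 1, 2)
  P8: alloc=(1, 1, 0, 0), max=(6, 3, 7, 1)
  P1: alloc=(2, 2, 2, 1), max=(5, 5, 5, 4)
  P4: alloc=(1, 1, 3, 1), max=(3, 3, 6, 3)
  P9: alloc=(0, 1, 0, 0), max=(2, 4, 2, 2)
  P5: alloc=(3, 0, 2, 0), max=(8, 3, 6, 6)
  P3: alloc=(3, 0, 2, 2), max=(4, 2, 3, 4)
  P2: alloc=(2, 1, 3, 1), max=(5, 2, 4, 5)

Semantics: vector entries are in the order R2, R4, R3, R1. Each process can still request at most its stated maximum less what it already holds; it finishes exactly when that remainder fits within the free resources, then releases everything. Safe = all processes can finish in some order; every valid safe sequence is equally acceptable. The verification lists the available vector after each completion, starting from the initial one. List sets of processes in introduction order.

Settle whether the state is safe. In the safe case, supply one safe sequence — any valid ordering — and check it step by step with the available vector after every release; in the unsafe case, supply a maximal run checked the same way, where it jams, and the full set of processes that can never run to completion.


The state is SAFE; one workable sequence: P3, P1, P4, P9, P2, P5, P8.
Key observation: at P3 the run first touches a limit — (1, 2, 1, 2) against (2, 3, 1, 2), exact on a resource it actually requests.
Step-by-step check:
  pool = (2, 3, 1, 2)
  run P3 (needs (1, 2, 1, 2), free (2, 3, 1, 2)); after release of (3, 0, 2, 2) the pool is (5, 3, 3, 4)
  run P1 (needs (3, 3, 3, 3), free (5, 3, 3, 4)); after release of (2, 2, 2, 1) the pool is (7, 5, 5, 5)
  run P4 (needs (2, 2, 3, 2), free (7, 5, 5, 5)); after release of (1, 1, 3, 1) the pool is (8, 6, 8, 6)
  run P9 (needs (2, 3, 2, 2), free (8, 6, 8, 6)); after release of (0, 1, 0, 0) the pool is (8, 7, 8, 6)
  run P2 (needs (3, 1, 1, 4), free (8, 7, 8, 6)); after release of (2, 1, 3, 1) the pool is (10, 8, 11, 7)
  run P5 (needs (5, 3, 4, 6), free (10, 8, 11, 7)); after release of (3, 0, 2, 0) the pool is (13, 8, 13, 7)
  run P8 (needs (5, 2, 7, 1), free (13, 8, 13, 7)); after release of (1, 1, 0, 0) the pool is (14, 9, 13, 7)


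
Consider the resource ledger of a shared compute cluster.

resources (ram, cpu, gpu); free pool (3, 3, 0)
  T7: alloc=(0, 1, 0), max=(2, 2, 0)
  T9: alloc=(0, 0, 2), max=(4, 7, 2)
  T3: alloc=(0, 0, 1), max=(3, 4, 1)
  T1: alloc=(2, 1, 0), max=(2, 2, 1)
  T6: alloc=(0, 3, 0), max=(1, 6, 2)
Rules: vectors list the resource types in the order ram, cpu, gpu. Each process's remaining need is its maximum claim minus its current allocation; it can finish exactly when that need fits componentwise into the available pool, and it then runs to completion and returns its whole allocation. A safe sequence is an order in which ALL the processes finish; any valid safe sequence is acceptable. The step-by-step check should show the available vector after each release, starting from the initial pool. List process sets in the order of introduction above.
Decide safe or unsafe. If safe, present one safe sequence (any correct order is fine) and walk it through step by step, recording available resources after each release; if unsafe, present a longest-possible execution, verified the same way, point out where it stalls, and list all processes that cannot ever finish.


UNSAFE.
Key observation: after T7, T3, T1 the pool peaks at (5, 5, 1), and each blocked process is short somewhere: T9 on cpu; T6 on gpu.
Going as far as possible: T7, T3, T1; after that, nothing fits. Step-by-step check:
  pool = (3, 3, 0)
  run T7 (needs (2, 1, 0), free (3, 3, 0)); after release of (0, 1, 0) the pool is (3, 4, 0)
  run T3 (needs (3, 4, 0), free (3, 4, 0)); after release of (0, 0, 1) the pool is (3, 4, 1)
  run T1 (needs (0, 1, 1), free (3, 4, 1)); after release of (2, 1, 0) the pool is (5, 5, 1)
  T9 cannot run: need (4, 7, 0) vs free (5, 5, 1) (insufficient cpu)
  T6 cannot run: need (1, 3, 2) vs free (5, 5, 1) (insufficient gpu)
Permanently blocked: T9 and T6.


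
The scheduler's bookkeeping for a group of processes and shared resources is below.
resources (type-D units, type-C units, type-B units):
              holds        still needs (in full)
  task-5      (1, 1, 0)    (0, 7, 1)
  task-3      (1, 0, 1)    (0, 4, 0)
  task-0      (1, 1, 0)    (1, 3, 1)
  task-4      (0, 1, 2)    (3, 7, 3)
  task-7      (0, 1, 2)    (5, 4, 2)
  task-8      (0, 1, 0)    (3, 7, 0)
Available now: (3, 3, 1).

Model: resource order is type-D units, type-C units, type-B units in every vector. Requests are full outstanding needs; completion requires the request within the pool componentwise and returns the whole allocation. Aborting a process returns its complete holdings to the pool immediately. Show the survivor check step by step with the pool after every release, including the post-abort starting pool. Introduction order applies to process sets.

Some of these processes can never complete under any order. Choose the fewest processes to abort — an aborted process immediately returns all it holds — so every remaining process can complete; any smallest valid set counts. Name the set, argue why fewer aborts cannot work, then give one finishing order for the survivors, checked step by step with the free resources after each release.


The answer: abort task-5 and task-4.
Key observation: task-8 had no path to completion before; after the abort of task-5 and task-4 ((1, 2, 2) returned), step 3 is where it fits.
No one abort is enough; case by case: task-5 alone leaves task-4 blocked (short on type-C units); task-3 alone leaves task-5 blocked (short on type-C units); task-0 alone leaves task-5 blocked (short on type-C units); task-4 alone leaves task-5 blocked (short on type-C units); task-7 alone leaves task-5 blocked (short on type-C units); task-8 alone leaves task-5 blocked (short on type-C units).
One survivor order: task-0, task-7, task-8, task-3. Check, step by step (post-abort pool first):
  pool = (4, 5, 3)
  task-0: need (1, 3, 1) fits (4, 5, 3); releases (1, 1, 0), pool now (5, 6, 3)
  task-7: need (5, 4, 2) fits (5, 6, 3); releases (0, 1, 2), pool now (5, 7, 5)
  task-8: need (3, 7, 0) fits (5, 7, 5); releases (0, 1, 0), pool now (5, 8, 5)
  task-3: need (0, 4, 0) fits (5, 8, 5); releases (1, 0, 1), pool now (6, 8, 6)


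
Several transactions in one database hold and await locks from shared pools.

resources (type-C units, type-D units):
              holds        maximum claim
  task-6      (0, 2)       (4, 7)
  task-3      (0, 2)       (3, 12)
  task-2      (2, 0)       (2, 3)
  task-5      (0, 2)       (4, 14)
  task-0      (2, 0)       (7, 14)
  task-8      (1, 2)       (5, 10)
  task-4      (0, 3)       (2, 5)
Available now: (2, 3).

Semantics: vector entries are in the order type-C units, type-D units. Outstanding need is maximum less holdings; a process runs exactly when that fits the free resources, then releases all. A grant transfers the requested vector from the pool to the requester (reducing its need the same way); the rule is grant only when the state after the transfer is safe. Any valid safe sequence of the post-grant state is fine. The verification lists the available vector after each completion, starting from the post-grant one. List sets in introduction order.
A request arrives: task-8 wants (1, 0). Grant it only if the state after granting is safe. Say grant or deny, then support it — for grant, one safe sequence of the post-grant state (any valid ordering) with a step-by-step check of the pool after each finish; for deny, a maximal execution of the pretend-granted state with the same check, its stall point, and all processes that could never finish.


DENY. Granting would leave the state unsafe.
Key observation: after task-2, task-4 the pool peaks at (3, 6), and each blocked process is short somewhere: task-6 on type-C units; task-3 on type-D units; task-5 on type-C units, type-D units; task-0 on type-C units, type-D units; task-8 on type-D units.
Pretend the grant happened; the run task-2, task-4 goes as far as possible. Step-by-step check:
  pool = (1, 3)
  task-2 needs (0, 3) <= (1, 3) -> finishes; pool += (2, 0) = (3, 3)
  task-4 needs (2, 2) <= (3, 3) -> finishes; pool += (0, 3) = (3, 6)
  task-6 still needs (4, 5) but only (3, 6) is free — short on type-C units
  task-3 still needs (3, 10) but only (3, 6) is free — short on type-D units
  task-5 still needs (4, 12) but only (3, 6) is free — short on type-C units and type-D units
  task-0 still needs (5, 14) but only (3, 6) is free — short on type-C units and type-D units
  task-8 still needs (3, 8) but only (3, 6) is free — short on type-D units
Processes that could never finish after the grant: task-6, task-3, task-5, task-0 and task-8.


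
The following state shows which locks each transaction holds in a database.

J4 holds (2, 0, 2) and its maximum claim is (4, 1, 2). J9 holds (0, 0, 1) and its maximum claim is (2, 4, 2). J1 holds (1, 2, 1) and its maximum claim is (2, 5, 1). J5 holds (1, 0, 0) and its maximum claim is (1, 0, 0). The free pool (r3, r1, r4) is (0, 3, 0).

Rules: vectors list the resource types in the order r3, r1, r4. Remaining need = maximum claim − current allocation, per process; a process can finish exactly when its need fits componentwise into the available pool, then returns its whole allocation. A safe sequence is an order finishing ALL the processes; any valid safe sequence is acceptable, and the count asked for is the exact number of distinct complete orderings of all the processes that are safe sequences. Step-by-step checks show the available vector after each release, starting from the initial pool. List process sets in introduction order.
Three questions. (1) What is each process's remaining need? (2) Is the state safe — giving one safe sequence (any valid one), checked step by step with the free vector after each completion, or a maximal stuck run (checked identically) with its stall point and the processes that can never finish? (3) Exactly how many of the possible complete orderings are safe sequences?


(1) Outstanding need per process (order r3, r1, r4):
  J4: (2, 1, 0)
  J9: (2, 4, 1)
  J1: (1, 3, 0)
  J5: (0, 0, 0)
(2) The state is SAFE; one workable sequence: J5, J1, J9, J4.
Key observation: the first exact fit in this order is J1 — it needs (1, 3, 0) with (1, 3, 0) free, meeting a requested resource to the last unit.
Check, step by step:
  pool = (0, 3, 0)
  J5 needs (0, 0, 0) <= (0, 3, 0) -> finishes; pool += (1, 0, 0) = (1, 3, 0)
  J1 needs (1, 3, 0) <= (1, 3, 0) -> finishes; pool += (1, 2, 1) = (2, 5, 1)
  J9 needs (2, 4, 1) <= (2, 5, 1) -> finishes; pool += (0, 0, 1) = (2, 5, 2)
  J4 needs (2, 1, 0) <= (2, 5, 2) -> finishes; pool += (2, 0, 2) = (4, 5, 4)
(3) The exact count: 2 of the possible complete orderings are safe sequences.


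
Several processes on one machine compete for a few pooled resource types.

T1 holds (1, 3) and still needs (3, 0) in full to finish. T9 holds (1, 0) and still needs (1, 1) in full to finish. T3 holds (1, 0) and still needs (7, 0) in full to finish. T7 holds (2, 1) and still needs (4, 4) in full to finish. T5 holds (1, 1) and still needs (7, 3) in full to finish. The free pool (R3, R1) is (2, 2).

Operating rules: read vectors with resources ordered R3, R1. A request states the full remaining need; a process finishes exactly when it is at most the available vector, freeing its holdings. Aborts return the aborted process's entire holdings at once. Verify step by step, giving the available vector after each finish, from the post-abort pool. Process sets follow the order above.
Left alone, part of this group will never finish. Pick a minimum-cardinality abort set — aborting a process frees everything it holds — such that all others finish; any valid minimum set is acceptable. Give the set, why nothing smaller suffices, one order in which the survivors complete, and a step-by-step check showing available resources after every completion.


The answer: abort T5.
Key observation: the returned (1, 1) from T5 is what brings T3 — unrunnable before, under any order — into play at step 4.
No smaller set exists: with zero aborts the deadlock remains.
One survivor order: T1, T9, T7, T3. Verifying each step (post-abort pool first):
  pool = (3, 3)
  run T1 (needs (3, 0), free (3, 3)); after release of (1, 3) the pool is (4, 6)
  run T9 (needs (1, 1), free (4, 6)); after release of (1, 0) the pool is (5, 6)
  run T7 (needs (4, 4), free (5, 6)); after release of (2, 1) the pool is (7, 7)
  run T3 (needs (7, 0), free (7, 7)); after release of (1, 0) the pool is (8, 7)


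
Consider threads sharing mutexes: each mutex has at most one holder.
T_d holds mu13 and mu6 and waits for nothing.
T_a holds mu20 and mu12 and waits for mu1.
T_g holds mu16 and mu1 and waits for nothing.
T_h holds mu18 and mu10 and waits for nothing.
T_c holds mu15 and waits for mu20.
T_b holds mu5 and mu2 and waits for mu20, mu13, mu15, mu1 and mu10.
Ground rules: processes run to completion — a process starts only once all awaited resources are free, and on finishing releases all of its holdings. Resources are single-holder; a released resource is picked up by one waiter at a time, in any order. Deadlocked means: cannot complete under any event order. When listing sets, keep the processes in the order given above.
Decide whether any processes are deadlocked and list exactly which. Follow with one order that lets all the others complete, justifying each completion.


Nothing here is deadlocked.
Key observation: although several processes wait, no cycle exists — each chain bottoms out at a free runner.
One completion order for the rest: T_d, T_g, T_a, T_c, T_h, T_b.
Step-by-step check:
  T_d: no waits; runs immediately, freeing mu13 and mu6
  T_g: no waits; runs immediately, freeing mu16 and mu1
  T_a waits on mu1 — all released -> runs and releases mu20 and mu12
  T_c waits on mu20 — all released -> runs and releases mu15
  T_h: no waits; runs immediately, freeing mu18 and mu10
  T_b waits on mu20, mu13, mu15, mu1 and mu10 — all released -> runs and releases mu5 and mu2
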